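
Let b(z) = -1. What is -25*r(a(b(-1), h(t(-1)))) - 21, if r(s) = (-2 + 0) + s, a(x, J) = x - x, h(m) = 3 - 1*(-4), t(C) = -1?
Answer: 29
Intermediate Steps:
h(m) = 7 (h(m) = 3 + 4 = 7)
a(x, J) = 0
r(s) = -2 + s
-25*r(a(b(-1), h(t(-1)))) - 21 = -25*(-2 + 0) - 21 = -25*(-2) - 21 = 50 - 21 = 29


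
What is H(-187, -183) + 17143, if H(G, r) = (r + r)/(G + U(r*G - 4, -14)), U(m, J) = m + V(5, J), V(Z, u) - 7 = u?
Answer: 194418641/11341 ≈ 17143.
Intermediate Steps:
V(Z, u) = 7 + u
U(m, J) = 7 + J + m (U(m, J) = m + (7 + J) = 7 + J + m)
H(G, r) = 2*r/(-11 + G + G*r) (H(G, r) = (r + r)/(G + (7 - 14 + (r*G - 4))) = (2*r)/(G + (7 - 14 + (G*r - 4))) = (2*r)/(G + (7 - 14 + (-4 + G*r))) = (2*r)/(G + (-11 + G*r)) = (2*r)/(-11 + G + G*r) = 2*r/(-11 + G + G*r))
H(-187, -183) + 17143 = 2*(-183)/(-11 - 187 - 187*(-183)) + 17143 = 2*(-183)/(-11 - 187 + 34221) + 17143 = 2*(-183)/34023 + 17143 = 2*(-183)*(1/34023) + 17143 = -122/11341 + 17143 = 194418641/11341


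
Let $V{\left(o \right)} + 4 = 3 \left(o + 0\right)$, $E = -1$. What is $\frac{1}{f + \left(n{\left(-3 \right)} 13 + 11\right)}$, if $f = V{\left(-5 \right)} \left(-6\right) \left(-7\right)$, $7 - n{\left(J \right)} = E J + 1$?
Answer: $- \frac{1}{748} \approx -0.0013369$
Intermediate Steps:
$n{\left(J \right)} = 6 + J$ ($n{\left(J \right)} = 7 - \left(- J + 1\right) = 7 - \left(1 - J\right) = 7 + \left(-1 + J\right) = 6 + J$)
$V{\left(o \right)} = -4 + 3 o$ ($V{\left(o \right)} = -4 + 3 \left(o + 0\right) = -4 + 3 o$)
$f = -798$ ($f = \left(-4 + 3 \left(-5\right)\right) \left(-6\right) \left(-7\right) = \left(-4 - 15\right) \left(-6\right) \left(-7\right) = \left(-19\right) \left(-6\right) \left(-7\right) = 114 \left(-7\right) = -798$)
$\frac{1}{f + \left(n{\left(-3 \right)} 13 + 11\right)} = \frac{1}{-798 + \left(\left(6 - 3\right) 13 + 11\right)} = \frac{1}{-798 + \left(3 \cdot 13 + 11\right)} = \frac{1}{-798 + \left(39 + 11\right)} = \frac{1}{-798 + 50} = \frac{1}{-748} = - \frac{1}{748}$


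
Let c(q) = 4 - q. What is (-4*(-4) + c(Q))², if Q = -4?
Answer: 576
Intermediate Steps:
(-4*(-4) + c(Q))² = (-4*(-4) + (4 - 1*(-4)))² = (16 + (4 + 4))² = (16 + 8)² = 24² = 576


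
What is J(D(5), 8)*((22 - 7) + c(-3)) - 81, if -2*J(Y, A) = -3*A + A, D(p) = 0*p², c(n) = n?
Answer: 15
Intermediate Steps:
D(p) = 0
J(Y, A) = A (J(Y, A) = -(-3*A + A)/2 = -(-1)*A = A)
J(D(5), 8)*((22 - 7) + c(-3)) - 81 = 8*((22 - 7) - 3) - 81 = 8*(15 - 3) - 81 = 8*12 - 81 = 96 - 81 = 15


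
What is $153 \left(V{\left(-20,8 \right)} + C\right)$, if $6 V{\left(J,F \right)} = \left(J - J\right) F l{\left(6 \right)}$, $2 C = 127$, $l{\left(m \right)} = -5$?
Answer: $\frac{19431}{2} \approx 9715.5$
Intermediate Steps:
$C = \frac{127}{2}$ ($C = \frac{1}{2} \cdot 127 = \frac{127}{2} \approx 63.5$)
$V{\left(J,F \right)} = 0$ ($V{\left(J,F \right)} = \frac{\left(J - J\right) F \left(-5\right)}{6} = \frac{0 F \left(-5\right)}{6} = \frac{0 \left(-5\right)}{6} = \frac{1}{6} \cdot 0 = 0$)
$153 \left(V{\left(-20,8 \right)} + C\right) = 153 \left(0 + \frac{127}{2}\right) = 153 \cdot \frac{127}{2} = \frac{19431}{2}$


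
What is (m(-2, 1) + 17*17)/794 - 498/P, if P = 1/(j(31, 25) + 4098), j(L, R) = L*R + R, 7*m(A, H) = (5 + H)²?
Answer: -13557093773/5558 ≈ -2.4392e+6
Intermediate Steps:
m(A, H) = (5 + H)²/7
j(L, R) = R + L*R
P = 1/4898 (P = 1/(25*(1 + 31) + 4098) = 1/(25*32 + 4098) = 1/(800 + 4098) = 1/4898 ≈ 0.00020417)
(m(-2, 1) + 17*17)/794 - 498/P = ((5 + 1)²/7 + 17*17)/794 - 498/1/4898 = ((⅐)*6² + 289)*(1/794) - 498*4898 = ((⅐)*36 + 289)*(1/794) - 2439204 = (36/7 + 289)*(1/794) - 2439204 = (2059/7)*(1/794) - 2439204 = 2059/5558 - 2439204 = -13557093773/5558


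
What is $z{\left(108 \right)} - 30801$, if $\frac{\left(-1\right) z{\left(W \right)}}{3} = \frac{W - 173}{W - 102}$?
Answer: $- \frac{61537}{2} \approx -30769.0$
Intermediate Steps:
$z{\left(W \right)} = - \frac{3 \left(-173 + W\right)}{-102 + W}$ ($z{\left(W \right)} = - 3 \frac{W - 173}{W - 102} = - 3 \frac{-173 + W}{-102 + W} = - \frac{3 \left(-173 + W\right)}{-102 + W}$)
$z{\left(108 \right)} - 30801 = \frac{3 \left(173 - 108\right)}{-102 + 108} - 30801 = \frac{3 \left(173 - 108\right)}{6} - 30801 = 3 \cdot \frac{1}{6} \cdot 65 - 30801 = \frac{65}{2} - 30801 = - \frac{61537}{2}$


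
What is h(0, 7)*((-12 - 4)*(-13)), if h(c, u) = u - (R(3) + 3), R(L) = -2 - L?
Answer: 1872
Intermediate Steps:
h(c, u) = 2 + u (h(c, u) = u - ((-2 - 1*3) + 3) = u - ((-2 - 3) + 3) = u - (-5 + 3) = u - 1*(-2) = u + 2 = 2 + u)
h(0, 7)*((-12 - 4)*(-13)) = (2 + 7)*((-12 - 4)*(-13)) = 9*(-16*(-13)) = 9*208 = 1872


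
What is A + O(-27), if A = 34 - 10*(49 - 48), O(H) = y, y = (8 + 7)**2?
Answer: 249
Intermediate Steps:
y = 225 (y = 15**2 = 225)
O(H) = 225
A = 24 (A = 34 - 10*1 = 34 - 10 = 24)
A + O(-27) = 24 + 225 = 249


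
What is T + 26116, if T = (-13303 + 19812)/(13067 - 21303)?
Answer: 215084867/8236 ≈ 26115.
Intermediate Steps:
T = -6509/8236 (T = 6509/(-8236) = 6509*(-1/8236) = -6509/8236 ≈ -0.79031)
T + 26116 = -6509/8236 + 26116 = 215084867/8236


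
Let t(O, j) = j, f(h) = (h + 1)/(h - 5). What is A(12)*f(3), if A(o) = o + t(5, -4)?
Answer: -16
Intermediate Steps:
f(h) = (1 + h)/(-5 + h)
A(o) = -4 + o (A(o) = o - 4 = -4 + o)
A(12)*f(3) = (-4 + 12)*((1 + 3)/(-5 + 3)) = 8*(4/(-2)) = 8*(-½*4) = 8*(-2) = -16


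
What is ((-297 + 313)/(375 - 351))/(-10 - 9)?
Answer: -2/57 ≈ -0.035088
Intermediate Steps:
((-297 + 313)/(375 - 351))/(-10 - 9) = (16/24)/(-19) = (16*(1/24))*(-1/19) = (2/3)*(-1/19) = -2/57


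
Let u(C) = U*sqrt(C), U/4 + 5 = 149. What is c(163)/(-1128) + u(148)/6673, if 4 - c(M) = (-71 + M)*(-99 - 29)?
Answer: -2945/282 + 1152*sqrt(37)/6673 ≈ -9.3932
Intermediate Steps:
U = 576 (U = -20 + 4*149 = -20 + 596 = 576)
c(M) = -9084 + 128*M (c(M) = 4 - (-71 + M)*(-99 - 29) = 4 - (-71 + M)*(-128) = 4 - (9088 - 128*M) = 4 + (-9088 + 128*M) = -9084 + 128*M)
u(C) = 576*sqrt(C)
c(163)/(-1128) + u(148)/6673 = (-9084 + 128*163)/(-1128) + (576*sqrt(148))/6673 = (-9084 + 20864)*(-1/1128) + (576*(2*sqrt(37)))*(1/6673) = 11780*(-1/1128) + (1152*sqrt(37))*(1/6673) = -2945/282 + 1152*sqrt(37)/6673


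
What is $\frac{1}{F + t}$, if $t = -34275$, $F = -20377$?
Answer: $- \frac{1}{54652} \approx -1.8298 \cdot 10^{-5}$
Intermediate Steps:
$\frac{1}{F + t} = \frac{1}{-20377 - 34275} = \frac{1}{-54652} = - \frac{1}{54652}$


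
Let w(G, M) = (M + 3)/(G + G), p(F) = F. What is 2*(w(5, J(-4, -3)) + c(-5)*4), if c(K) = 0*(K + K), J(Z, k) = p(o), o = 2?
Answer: 1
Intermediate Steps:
J(Z, k) = 2
c(K) = 0 (c(K) = 0*(2*K) = 0)
w(G, M) = (3 + M)/(2*G) (w(G, M) = (3 + M)/((2*G)) = (3 + M)*(1/(2*G)) = (3 + M)/(2*G))
2*(w(5, J(-4, -3)) + c(-5)*4) = 2*((1/2)*(3 + 2)/5 + 0*4) = 2*((1/2)*(1/5)*5 + 0) = 2*(1/2 + 0) = 2*(1/2) = 1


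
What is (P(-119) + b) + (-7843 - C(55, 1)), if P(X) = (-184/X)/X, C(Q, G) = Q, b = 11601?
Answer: 52437999/14161 ≈ 3703.0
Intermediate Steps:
P(X) = -184/X²
(P(-119) + b) + (-7843 - C(55, 1)) = (-184/(-119)² + 11601) + (-7843 - 1*55) = (-184*1/14161 + 11601) + (-7843 - 55) = (-184/14161 + 11601) - 7898 = 164281577/14161 - 7898 = 52437999/14161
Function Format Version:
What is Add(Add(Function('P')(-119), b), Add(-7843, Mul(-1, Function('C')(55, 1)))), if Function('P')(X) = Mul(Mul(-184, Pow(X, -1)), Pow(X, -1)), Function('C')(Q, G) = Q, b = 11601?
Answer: Rational(52437999, 14161) ≈ 3703.0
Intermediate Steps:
Function('P')(X) = Mul(-184, Pow(X, -2))
Add(Add(Function('P')(-119), b), Add(-7843, Mul(-1, Function('C')(55, 1)))) = Add(Add(Mul(-184, Pow(-119, -2)), 11601), Add(-7843, Mul(-1, 55))) = Add(Add(Mul(-184, Rational(1, 14161)), 11601), Add(-7843, -55)) = Add(Add(Rational(-184, 14161), 11601), -7898) = Add(Rational(164281577, 14161), -7898) = Rational(52437999, 14161)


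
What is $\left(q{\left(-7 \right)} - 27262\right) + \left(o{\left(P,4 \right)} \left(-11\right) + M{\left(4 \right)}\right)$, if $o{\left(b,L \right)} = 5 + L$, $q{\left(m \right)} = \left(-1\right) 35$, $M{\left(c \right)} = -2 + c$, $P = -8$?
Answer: $-27394$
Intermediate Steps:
$q{\left(m \right)} = -35$
$\left(q{\left(-7 \right)} - 27262\right) + \left(o{\left(P,4 \right)} \left(-11\right) + M{\left(4 \right)}\right) = \left(-35 - 27262\right) + \left(\left(5 + 4\right) \left(-11\right) + \left(-2 + 4\right)\right) = -27297 + \left(9 \left(-11\right) + 2\right) = -27297 + \left(-99 + 2\right) = -27297 - 97 = -27394$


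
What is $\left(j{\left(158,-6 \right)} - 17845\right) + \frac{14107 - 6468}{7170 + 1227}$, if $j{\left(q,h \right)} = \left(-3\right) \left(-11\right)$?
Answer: $- \frac{149559725}{8397} \approx -17811.0$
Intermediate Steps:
$j{\left(q,h \right)} = 33$
$\left(j{\left(158,-6 \right)} - 17845\right) + \frac{14107 - 6468}{7170 + 1227} = \left(33 - 17845\right) + \frac{14107 - 6468}{7170 + 1227} = \left(33 - 17845\right) + \frac{7639}{8397} = -17812 + 7639 \cdot \frac{1}{8397} = -17812 + \frac{7639}{8397} = - \frac{149559725}{8397}$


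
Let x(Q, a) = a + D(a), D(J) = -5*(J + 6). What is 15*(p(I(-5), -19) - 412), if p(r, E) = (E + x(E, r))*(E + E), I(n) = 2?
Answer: 26310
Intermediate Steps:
D(J) = -30 - 5*J (D(J) = -5*(6 + J) = -30 - 5*J)
x(Q, a) = -30 - 4*a (x(Q, a) = a + (-30 - 5*a) = -30 - 4*a)
p(r, E) = 2*E*(-30 + E - 4*r) (p(r, E) = (E + (-30 - 4*r))*(E + E) = (-30 + E - 4*r)*(2*E) = 2*E*(-30 + E - 4*r))
15*(p(I(-5), -19) - 412) = 15*(2*(-19)*(-30 - 19 - 4*2) - 412) = 15*(2*(-19)*(-30 - 19 - 8) - 412) = 15*(2*(-19)*(-57) - 412) = 15*(2166 - 412) = 15*1754 = 26310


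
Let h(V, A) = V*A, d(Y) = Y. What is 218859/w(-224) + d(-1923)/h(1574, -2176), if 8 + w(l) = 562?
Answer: 374799196479/948731648 ≈ 395.05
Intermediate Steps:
h(V, A) = A*V
w(l) = 554 (w(l) = -8 + 562 = 554)
218859/w(-224) + d(-1923)/h(1574, -2176) = 218859/554 - 1923/((-2176*1574)) = 218859*(1/554) - 1923/(-3425024) = 218859/554 - 1923*(-1/3425024) = 218859/554 + 1923/3425024 = 374799196479/948731648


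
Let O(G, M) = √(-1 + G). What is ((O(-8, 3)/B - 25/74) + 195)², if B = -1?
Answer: 207454741/5476 - 43215*I/37 ≈ 37884.0 - 1168.0*I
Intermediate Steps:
((O(-8, 3)/B - 25/74) + 195)² = ((√(-1 - 8)/(-1) - 25/74) + 195)² = ((√(-9)*(-1) - 25*1/74) + 195)² = (((3*I)*(-1) - 25/74) + 195)² = ((-3*I - 25/74) + 195)² = ((-25/74 - 3*I) + 195)² = (14405/74 - 3*I)²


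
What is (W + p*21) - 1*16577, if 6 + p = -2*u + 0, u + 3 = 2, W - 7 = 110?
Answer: -16544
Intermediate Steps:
W = 117 (W = 7 + 110 = 117)
u = -1 (u = -3 + 2 = -1)
p = -4 (p = -6 + (-2*(-1) + 0) = -6 + (2 + 0) = -6 + 2 = -4)
(W + p*21) - 1*16577 = (117 - 4*21) - 1*16577 = (117 - 84) - 16577 = 33 - 16577 = -16544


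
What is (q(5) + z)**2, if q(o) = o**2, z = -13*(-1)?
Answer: 1444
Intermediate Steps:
z = 13
(q(5) + z)**2 = (5**2 + 13)**2 = (25 + 13)**2 = 38**2 = 1444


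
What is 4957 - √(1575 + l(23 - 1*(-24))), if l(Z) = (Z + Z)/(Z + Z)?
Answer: 4957 - 2*√394 ≈ 4917.3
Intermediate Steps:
l(Z) = 1 (l(Z) = (2*Z)/((2*Z)) = (2*Z)*(1/(2*Z)) = 1)
4957 - √(1575 + l(23 - 1*(-24))) = 4957 - √(1575 + 1) = 4957 - √1576 = 4957 - 2*√394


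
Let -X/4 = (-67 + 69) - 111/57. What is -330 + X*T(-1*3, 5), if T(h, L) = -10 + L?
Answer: -6250/19 ≈ -328.95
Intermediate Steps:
X = -4/19 (X = -4*((-67 + 69) - 111/57) = -4*(2 - 111*1/57) = -4*(2 - 37/19) = -4*1/19 = -4/19 ≈ -0.21053)
-330 + X*T(-1*3, 5) = -330 - 4*(-10 + 5)/19 = -330 - 4/19*(-5) = -330 + 20/19 = -6250/19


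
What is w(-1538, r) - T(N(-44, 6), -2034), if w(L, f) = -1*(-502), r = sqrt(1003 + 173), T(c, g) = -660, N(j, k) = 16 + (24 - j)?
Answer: 1162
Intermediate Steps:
N(j, k) = 40 - j
r = 14*sqrt(6) (r = sqrt(1176) = 14*sqrt(6) ≈ 34.293)
w(L, f) = 502
w(-1538, r) - T(N(-44, 6), -2034) = 502 - 1*(-660) = 502 + 660 = 1162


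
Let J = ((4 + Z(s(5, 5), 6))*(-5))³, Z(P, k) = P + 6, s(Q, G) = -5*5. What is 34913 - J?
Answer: -386962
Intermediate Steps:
s(Q, G) = -25
Z(P, k) = 6 + P
J = 421875 (J = ((4 + (6 - 25))*(-5))³ = ((4 - 19)*(-5))³ = (-15*(-5))³ = 75³ = 421875)
34913 - J = 34913 - 1*421875 = 34913 - 421875 = -386962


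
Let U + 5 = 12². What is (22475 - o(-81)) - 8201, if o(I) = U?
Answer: 14135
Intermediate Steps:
U = 139 (U = -5 + 12² = -5 + 144 = 139)
o(I) = 139
(22475 - o(-81)) - 8201 = (22475 - 1*139) - 8201 = (22475 - 139) - 8201 = 22336 - 8201 = 14135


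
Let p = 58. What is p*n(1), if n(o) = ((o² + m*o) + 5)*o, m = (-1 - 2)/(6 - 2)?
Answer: 609/2 ≈ 304.50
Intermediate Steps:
m = -¾ (m = -3/4 = -3*¼ = -¾ ≈ -0.75000)
n(o) = o*(5 + o² - 3*o/4) (n(o) = ((o² - 3*o/4) + 5)*o = (5 + o² - 3*o/4)*o = o*(5 + o² - 3*o/4))
p*n(1) = 58*((¼)*1*(20 - 3*1 + 4*1²)) = 58*((¼)*1*(20 - 3 + 4*1)) = 58*((¼)*1*(20 - 3 + 4)) = 58*((¼)*1*21) = 58*(21/4) = 609/2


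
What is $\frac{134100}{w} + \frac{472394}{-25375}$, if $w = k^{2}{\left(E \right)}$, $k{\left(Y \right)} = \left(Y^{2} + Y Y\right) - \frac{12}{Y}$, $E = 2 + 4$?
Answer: $\frac{1554367}{177625} \approx 8.7508$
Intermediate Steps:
$E = 6$
$k{\left(Y \right)} = - \frac{12}{Y} + 2 Y^{2}$ ($k{\left(Y \right)} = \left(Y^{2} + Y^{2}\right) - \frac{12}{Y} = 2 Y^{2} - \frac{12}{Y} = - \frac{12}{Y} + 2 Y^{2}$)
$w = 4900$ ($w = \left(\frac{2 \left(-6 + 6^{3}\right)}{6}\right)^{2} = \left(2 \cdot \frac{1}{6} \left(-6 + 216\right)\right)^{2} = \left(2 \cdot \frac{1}{6} \cdot 210\right)^{2} = 70^{2} = 4900$)
$\frac{134100}{w} + \frac{472394}{-25375} = \frac{134100}{4900} + \frac{472394}{-25375} = 134100 \cdot \frac{1}{4900} + 472394 \left(- \frac{1}{25375}\right) = \frac{1341}{49} - \frac{472394}{25375} = \frac{1554367}{177625}$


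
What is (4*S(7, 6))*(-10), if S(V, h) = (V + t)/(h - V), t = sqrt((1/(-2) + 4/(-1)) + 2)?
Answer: 280 + 20*I*sqrt(10) ≈ 280.0 + 63.246*I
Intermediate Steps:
t = I*sqrt(10)/2 (t = sqrt((1*(-1/2) + 4*(-1)) + 2) = sqrt((-1/2 - 4) + 2) = sqrt(-9/2 + 2) = sqrt(-5/2) = I*sqrt(10)/2 ≈ 1.5811*I)
S(V, h) = (V + I*sqrt(10)/2)/(h - V)
(4*S(7, 6))*(-10) = (4*((7 + I*sqrt(10)/2)/(6 - 1*7)))*(-10) = (4*((7 + I*sqrt(10)/2)/(6 - 7)))*(-10) = (4*((7 + I*sqrt(10)/2)/(-1)))*(-10) = (4*(-(7 + I*sqrt(10)/2)))*(-10) = (4*(-7 - I*sqrt(10)/2))*(-10) = (-28 - 2*I*sqrt(10))*(-10) = 280 + 20*I*sqrt(10)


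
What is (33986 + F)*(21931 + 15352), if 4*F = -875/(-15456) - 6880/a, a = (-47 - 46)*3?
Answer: 45258903626461/35712 ≈ 1.2673e+9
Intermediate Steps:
a = -279 (a = -93*3 = -279)
F = 5075305/821376 (F = (-875/(-15456) - 6880/(-279))/4 = (-875*(-1/15456) - 6880*(-1/279))/4 = (125/2208 + 6880/279)/4 = (1/4)*(5075305/205344) = 5075305/821376 ≈ 6.1790)
(33986 + F)*(21931 + 15352) = (33986 + 5075305/821376)*(21931 + 15352) = (27920360041/821376)*37283 = 45258903626461/35712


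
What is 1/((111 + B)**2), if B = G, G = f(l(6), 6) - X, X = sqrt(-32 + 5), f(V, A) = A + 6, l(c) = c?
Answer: I/(18*(41*sqrt(3) + 839*I)) ≈ 6.5745e-5 + 5.5648e-6*I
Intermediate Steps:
f(V, A) = 6 + A
X = 3*I*sqrt(3) (X = sqrt(-27) = 3*I*sqrt(3) ≈ 5.1962*I)
G = 12 - 3*I*sqrt(3) (G = (6 + 6) - 3*I*sqrt(3) = 12 - 3*I*sqrt(3) ≈ 12.0 - 5.1962*I)
B = 12 - 3*I*sqrt(3) ≈ 12.0 - 5.1962*I
1/((111 + B)**2) = 1/((111 + (12 - 3*I*sqrt(3)))**2) = 1/((123 - 3*I*sqrt(3))**2) = (123 - 3*I*sqrt(3))**(-2)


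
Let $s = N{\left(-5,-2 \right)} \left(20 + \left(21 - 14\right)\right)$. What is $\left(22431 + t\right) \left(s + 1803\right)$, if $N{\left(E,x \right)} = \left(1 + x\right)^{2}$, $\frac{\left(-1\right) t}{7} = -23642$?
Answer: $343902750$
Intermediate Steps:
$t = 165494$ ($t = \left(-7\right) \left(-23642\right) = 165494$)
$s = 27$ ($s = \left(1 - 2\right)^{2} \left(20 + \left(21 - 14\right)\right) = \left(-1\right)^{2} \left(20 + 7\right) = 1 \cdot 27 = 27$)
$\left(22431 + t\right) \left(s + 1803\right) = \left(22431 + 165494\right) \left(27 + 1803\right) = 187925 \cdot 1830 = 343902750$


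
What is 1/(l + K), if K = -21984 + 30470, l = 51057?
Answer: 1/59543 ≈ 1.6795e-5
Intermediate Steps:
K = 8486
1/(l + K) = 1/(51057 + 8486) = 1/59543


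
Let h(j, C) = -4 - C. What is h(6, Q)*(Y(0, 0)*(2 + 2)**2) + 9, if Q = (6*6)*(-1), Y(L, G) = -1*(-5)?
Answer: 2569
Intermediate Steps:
Y(L, G) = 5
Q = -36 (Q = 36*(-1) = -36)
h(6, Q)*(Y(0, 0)*(2 + 2)**2) + 9 = (-4 - 1*(-36))*(5*(2 + 2)**2) + 9 = (-4 + 36)*(5*4**2) + 9 = 32*(5*16) + 9 = 32*80 + 9 = 2560 + 9 = 2569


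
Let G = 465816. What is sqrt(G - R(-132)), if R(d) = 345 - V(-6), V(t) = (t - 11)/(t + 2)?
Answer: sqrt(1861901)/2 ≈ 682.26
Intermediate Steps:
V(t) = (-11 + t)/(2 + t)
R(d) = 1363/4 (R(d) = 345 - (-11 - 6)/(2 - 6) = 345 - (-17)/(-4) = 345 - (-1)*(-17)/4 = 345 - 1*17/4 = 345 - 17/4 = 1363/4)
sqrt(G - R(-132)) = sqrt(465816 - 1*1363/4) = sqrt(465816 - 1363/4) = sqrt(1861901/4) = sqrt(1861901)/2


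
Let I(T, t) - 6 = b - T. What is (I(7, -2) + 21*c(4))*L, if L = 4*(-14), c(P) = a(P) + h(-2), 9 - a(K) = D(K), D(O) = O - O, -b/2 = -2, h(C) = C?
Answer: -8400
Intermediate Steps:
b = 4 (b = -2*(-2) = 4)
I(T, t) = 10 - T (I(T, t) = 6 + (4 - T) = 10 - T)
D(O) = 0
a(K) = 9 (a(K) = 9 - 1*0 = 9 + 0 = 9)
c(P) = 7 (c(P) = 9 - 2 = 7)
L = -56
(I(7, -2) + 21*c(4))*L = ((10 - 1*7) + 21*7)*(-56) = ((10 - 7) + 147)*(-56) = (3 + 147)*(-56) = 150*(-56) = -8400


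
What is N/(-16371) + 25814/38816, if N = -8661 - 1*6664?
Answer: 508728097/317728368 ≈ 1.6011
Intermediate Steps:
N = -15325 (N = -8661 - 6664 = -15325)
N/(-16371) + 25814/38816 = -15325/(-16371) + 25814/38816 = -15325*(-1/16371) + 25814*(1/38816) = 15325/16371 + 12907/19408 = 508728097/317728368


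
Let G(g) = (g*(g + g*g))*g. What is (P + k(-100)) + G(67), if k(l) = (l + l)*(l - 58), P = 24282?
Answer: 20507766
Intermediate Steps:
G(g) = g**2*(g + g**2) (G(g) = (g*(g + g**2))*g = g**2*(g + g**2))
k(l) = 2*l*(-58 + l) (k(l) = (2*l)*(-58 + l) = 2*l*(-58 + l))
(P + k(-100)) + G(67) = (24282 + 2*(-100)*(-58 - 100)) + 67**3*(1 + 67) = (24282 + 2*(-100)*(-158)) + 300763*68 = (24282 + 31600) + 20451884 = 55882 + 20451884 = 20507766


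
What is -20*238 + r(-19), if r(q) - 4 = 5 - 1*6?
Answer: -4757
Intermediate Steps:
r(q) = 3 (r(q) = 4 + (5 - 1*6) = 4 + (5 - 6) = 4 - 1 = 3)
-20*238 + r(-19) = -20*238 + 3 = -4760 + 3 = -4757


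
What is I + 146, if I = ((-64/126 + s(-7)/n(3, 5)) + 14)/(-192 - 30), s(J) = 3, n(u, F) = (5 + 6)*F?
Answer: 112260641/769230 ≈ 145.94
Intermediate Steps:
n(u, F) = 11*F
I = -46939/769230 (I = ((-64/126 + 3/((11*5))) + 14)/(-192 - 30) = ((-64*1/126 + 3/55) + 14)/(-222) = ((-32/63 + 3*(1/55)) + 14)*(-1/222) = ((-32/63 + 3/55) + 14)*(-1/222) = (-1571/3465 + 14)*(-1/222) = (46939/3465)*(-1/222) = -46939/769230 ≈ -0.061021)
I + 146 = -46939/769230 + 146 = 112260641/769230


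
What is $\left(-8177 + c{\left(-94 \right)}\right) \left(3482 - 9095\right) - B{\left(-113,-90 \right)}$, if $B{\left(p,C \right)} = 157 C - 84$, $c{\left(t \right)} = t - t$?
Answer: $45911715$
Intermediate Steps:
$c{\left(t \right)} = 0$
$B{\left(p,C \right)} = -84 + 157 C$
$\left(-8177 + c{\left(-94 \right)}\right) \left(3482 - 9095\right) - B{\left(-113,-90 \right)} = \left(-8177 + 0\right) \left(3482 - 9095\right) - \left(-84 + 157 \left(-90\right)\right) = \left(-8177\right) \left(-5613\right) - \left(-84 - 14130\right) = 45897501 - -14214 = 45897501 + 14214 = 45911715$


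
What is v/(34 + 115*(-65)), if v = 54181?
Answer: -54181/7441 ≈ -7.2814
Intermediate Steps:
v/(34 + 115*(-65)) = 54181/(34 + 115*(-65)) = 54181/(34 - 7475) = 54181/(-7441) = 54181*(-1/7441) = -54181/7441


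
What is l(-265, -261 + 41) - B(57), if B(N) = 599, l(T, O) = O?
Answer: -819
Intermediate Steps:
l(-265, -261 + 41) - B(57) = (-261 + 41) - 1*599 = -220 - 599 = -819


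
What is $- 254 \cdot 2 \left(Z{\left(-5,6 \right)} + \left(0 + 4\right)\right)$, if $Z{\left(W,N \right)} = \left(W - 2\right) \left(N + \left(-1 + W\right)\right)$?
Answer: $-2032$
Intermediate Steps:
$Z{\left(W,N \right)} = \left(-2 + W\right) \left(-1 + N + W\right)$
$- 254 \cdot 2 \left(Z{\left(-5,6 \right)} + \left(0 + 4\right)\right) = - 254 \cdot 2 \left(\left(2 + \left(-5\right)^{2} - -15 - 12 + 6 \left(-5\right)\right) + \left(0 + 4\right)\right) = - 254 \cdot 2 \left(\left(2 + 25 + 15 - 12 - 30\right) + 4\right) = - 254 \cdot 2 \left(0 + 4\right) = - 254 \cdot 2 \cdot 4 = \left(-254\right) 8 = -2032$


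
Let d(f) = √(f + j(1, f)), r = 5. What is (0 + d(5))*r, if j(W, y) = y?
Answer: 5*√10 ≈ 15.811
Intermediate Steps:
d(f) = √2*√f (d(f) = √(f + f) = √(2*f) = √2*√f)
(0 + d(5))*r = (0 + √2*√5)*5 = (0 + √10)*5 = √10*5 = 5*√10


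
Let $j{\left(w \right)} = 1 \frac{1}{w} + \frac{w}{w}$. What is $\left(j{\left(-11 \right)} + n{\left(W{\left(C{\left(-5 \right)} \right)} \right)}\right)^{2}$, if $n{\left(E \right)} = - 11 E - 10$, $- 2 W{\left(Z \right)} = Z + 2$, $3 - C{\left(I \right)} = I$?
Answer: $\frac{255025}{121} \approx 2107.6$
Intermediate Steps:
$j{\left(w \right)} = 1 + \frac{1}{w}$ ($j{\left(w \right)} = \frac{1}{w} + 1 = 1 + \frac{1}{w}$)
$C{\left(I \right)} = 3 - I$
$W{\left(Z \right)} = -1 - \frac{Z}{2}$ ($W{\left(Z \right)} = - \frac{Z + 2}{2} = - \frac{2 + Z}{2} = -1 - \frac{Z}{2}$)
$n{\left(E \right)} = -10 - 11 E$
$\left(j{\left(-11 \right)} + n{\left(W{\left(C{\left(-5 \right)} \right)} \right)}\right)^{2} = \left(\frac{1 - 11}{-11} - \left(10 + 11 \left(-1 - \frac{3 - -5}{2}\right)\right)\right)^{2} = \left(\left(- \frac{1}{11}\right) \left(-10\right) - \left(10 + 11 \left(-1 - \frac{3 + 5}{2}\right)\right)\right)^{2} = \left(\frac{10}{11} - \left(10 + 11 \left(-1 - 4\right)\right)\right)^{2} = \left(\frac{10}{11} - -45\right)^{2} = \left(\frac{10}{11} + \left(-10 + 55\right)\right)^{2} = \left(\frac{10}{11} + 45\right)^{2} = \left(\frac{505}{11}\right)^{2} = \frac{255025}{121}$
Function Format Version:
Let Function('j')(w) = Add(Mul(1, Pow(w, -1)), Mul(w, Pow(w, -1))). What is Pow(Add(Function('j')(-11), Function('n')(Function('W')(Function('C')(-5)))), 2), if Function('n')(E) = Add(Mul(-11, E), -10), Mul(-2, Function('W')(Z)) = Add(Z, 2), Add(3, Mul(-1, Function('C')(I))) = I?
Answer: Rational(255025, 121) ≈ 2107.6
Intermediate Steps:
Function('j')(w) = Add(1, Pow(w, -1)) (Function('j')(w) = Add(Pow(w, -1), 1) = Add(1, Pow(w, -1)))
Function('C')(I) = Add(3, Mul(-1, I))
Function('W')(Z) = Add(-1, Mul(Rational(-1, 2), Z)) (Function('W')(Z) = Mul(Rational(-1, 2), Add(Z, 2)) = Mul(Rational(-1, 2), Add(2, Z)) = Add(-1, Mul(Rational(-1, 2), Z)))
Function('n')(E) = Add(-10, Mul(-11, E))
Pow(Add(Function('j')(-11), Function('n')(Function('W')(Function('C')(-5)))), 2) = Pow(Add(Mul(Pow(-11, -1), Add(1, -11)), Add(-10, Mul(-11, Add(-1, Mul(Rational(-1, 2), Add(3, Mul(-1, -5))))))), 2) = Pow(Add(Mul(Rational(-1, 11), -10), Add(-10, Mul(-11, Add(-1, Mul(Rational(-1, 2), Add(3, 5)))))), 2) = Pow(Add(Rational(10, 11), Add(-10, Mul(-11, Add(-1, Mul(Rational(-1, 2), 8))))), 2) = Pow(Add(Rational(10, 11), Add(-10, Mul(-11, Add(-1, -4)))), 2) = Pow(Add(Rational(10, 11), Add(-10, Mul(-11, -5))), 2) = Pow(Add(Rational(10, 11), Add(-10, 55)), 2) = Pow(Add(Rational(10, 11), 45), 2) = Pow(Rational(505, 11), 2) = Rational(255025, 121)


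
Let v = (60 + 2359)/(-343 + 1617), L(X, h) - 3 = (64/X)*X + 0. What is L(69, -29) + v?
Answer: 87777/1274 ≈ 68.899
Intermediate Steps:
L(X, h) = 67 (L(X, h) = 3 + ((64/X)*X + 0) = 3 + (64 + 0) = 3 + 64 = 67)
v = 2419/1274 ≈ 1.8987
L(69, -29) + v = 67 + 2419/1274 = 87777/1274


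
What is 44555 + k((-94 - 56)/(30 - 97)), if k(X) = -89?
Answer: 44466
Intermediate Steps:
44555 + k((-94 - 56)/(30 - 97)) = 44555 - 89 = 44466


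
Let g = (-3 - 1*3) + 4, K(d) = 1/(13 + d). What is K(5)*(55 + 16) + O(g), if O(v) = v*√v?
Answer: 71/18 - 2*I*√2 ≈ 3.9444 - 2.8284*I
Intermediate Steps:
g = -2 (g = (-3 - 3) + 4 = -6 + 4 = -2)
O(v) = v^(3/2)
K(5)*(55 + 16) + O(g) = (55 + 16)/(13 + 5) + (-2)^(3/2) = 71/18 - 2*I*√2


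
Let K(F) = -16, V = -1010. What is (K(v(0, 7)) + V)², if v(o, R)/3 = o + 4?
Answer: 1052676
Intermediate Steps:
v(o, R) = 12 + 3*o (v(o, R) = 3*(o + 4) = 3*(4 + o) = 12 + 3*o)
(K(v(0, 7)) + V)² = (-16 - 1010)² = (-1026)² = 1052676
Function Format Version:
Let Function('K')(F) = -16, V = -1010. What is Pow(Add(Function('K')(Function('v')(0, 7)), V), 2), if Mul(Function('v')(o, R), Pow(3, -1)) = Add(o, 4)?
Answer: 1052676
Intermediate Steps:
Function('v')(o, R) = Add(12, Mul(3, o)) (Function('v')(o, R) = Mul(3, Add(o, 4)) = Mul(3, Add(4, o)) = Add(12, Mul(3, o)))
Pow(Add(Function('K')(Function('v')(0, 7)), V), 2) = Pow(Add(-16, -1010), 2) = Pow(-1026, 2) = 1052676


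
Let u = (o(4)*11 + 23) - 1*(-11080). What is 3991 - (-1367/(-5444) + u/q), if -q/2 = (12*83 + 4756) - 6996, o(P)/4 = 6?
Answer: 13497875727/3386168 ≈ 3986.2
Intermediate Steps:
o(P) = 24 (o(P) = 4*6 = 24)
u = 11367 (u = (24*11 + 23) - 1*(-11080) = (264 + 23) + 11080 = 287 + 11080 = 11367)
q = 2488 (q = -2*((12*83 + 4756) - 6996) = -2*((996 + 4756) - 6996) = -2*(5752 - 6996) = -2*(-1244) = 2488)
3991 - (-1367/(-5444) + u/q) = 3991 - (-1367/(-5444) + 11367/2488) = 3991 - (-1367*(-1/5444) + 11367*(1/2488)) = 3991 - (1367/5444 + 11367/2488) = 3991 - 1*16320761/3386168 = 3991 - 16320761/3386168 = 13497875727/3386168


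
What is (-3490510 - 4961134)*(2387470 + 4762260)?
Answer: -60426972656120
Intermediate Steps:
(-3490510 - 4961134)*(2387470 + 4762260) = -8451644*7149730 = -60426972656120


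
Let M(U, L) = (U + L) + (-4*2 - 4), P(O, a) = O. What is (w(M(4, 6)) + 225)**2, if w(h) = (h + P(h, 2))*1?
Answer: 48841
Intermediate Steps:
M(U, L) = -12 + L + U (M(U, L) = (L + U) + (-8 - 4) = (L + U) - 12 = -12 + L + U)
w(h) = 2*h (w(h) = (h + h)*1 = (2*h)*1 = 2*h)
(w(M(4, 6)) + 225)**2 = (2*(-12 + 6 + 4) + 225)**2 = (2*(-2) + 225)**2 = (-4 + 225)**2 = 221**2 = 48841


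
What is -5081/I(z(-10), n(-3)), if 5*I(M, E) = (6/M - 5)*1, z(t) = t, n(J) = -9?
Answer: 127025/28 ≈ 4536.6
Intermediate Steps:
I(M, E) = -1 + 6/(5*M) (I(M, E) = ((6/M - 5)*1)/5 = ((-5 + 6/M)*1)/5 = (-5 + 6/M)/5 = -1 + 6/(5*M))
-5081/I(z(-10), n(-3)) = -5081*(-10/(6/5 - 1*(-10))) = -5081*(-10/(6/5 + 10)) = -5081/((-⅒*56/5)) = -5081/(-28/25) = -5081*(-25/28) = 127025/28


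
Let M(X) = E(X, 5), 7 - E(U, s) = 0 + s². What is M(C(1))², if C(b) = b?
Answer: 324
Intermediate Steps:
E(U, s) = 7 - s² (E(U, s) = 7 - (0 + s²) = 7 - s²)
M(X) = -18 (M(X) = 7 - 1*5² = 7 - 1*25 = 7 - 25 = -18)
M(C(1))² = (-18)² = 324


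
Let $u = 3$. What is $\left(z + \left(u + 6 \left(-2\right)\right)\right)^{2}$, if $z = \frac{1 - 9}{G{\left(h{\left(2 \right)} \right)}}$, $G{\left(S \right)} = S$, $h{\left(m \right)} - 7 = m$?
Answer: $\frac{7921}{81} \approx 97.79$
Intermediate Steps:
$h{\left(m \right)} = 7 + m$
$z = - \frac{8}{9}$ ($z = \frac{1 - 9}{7 + 2} = - \frac{8}{9} \approx -0.88889$)
$\left(z + \left(u + 6 \left(-2\right)\right)\right)^{2} = \left(- \frac{8}{9} + \left(3 + 6 \left(-2\right)\right)\right)^{2} = \left(- \frac{8}{9} + \left(3 - 12\right)\right)^{2} = \left(- \frac{8}{9} - 9\right)^{2} = \left(- \frac{89}{9}\right)^{2} = \frac{7921}{81}$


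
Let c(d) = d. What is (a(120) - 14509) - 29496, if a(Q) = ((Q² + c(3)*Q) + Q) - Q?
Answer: -29245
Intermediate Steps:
a(Q) = Q² + 3*Q (a(Q) = ((Q² + 3*Q) + Q) - Q = (Q² + 4*Q) - Q = Q² + 3*Q)
(a(120) - 14509) - 29496 = (120*(3 + 120) - 14509) - 29496 = (120*123 - 14509) - 29496 = (14760 - 14509) - 29496 = 251 - 29496 = -29245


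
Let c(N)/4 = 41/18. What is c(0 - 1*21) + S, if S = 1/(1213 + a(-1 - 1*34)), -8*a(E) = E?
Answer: 798670/87651 ≈ 9.1119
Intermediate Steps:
a(E) = -E/8
S = 8/9739 (S = 1/(1213 - (-1 - 1*34)/8) = 1/(1213 - (-1 - 34)/8) = 1/(1213 - 1/8*(-35)) = 1/(1213 + 35/8) = 1/(9739/8) = 8/9739 ≈ 0.00082144)
c(N) = 82/9 (c(N) = 4*(41/18) = 82/9)
c(0 - 1*21) + S = 82/9 + 8/9739 = 798670/87651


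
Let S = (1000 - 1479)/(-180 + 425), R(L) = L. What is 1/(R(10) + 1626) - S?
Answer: 783889/400820 ≈ 1.9557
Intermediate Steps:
S = -479/245 ≈ -1.9551
1/(R(10) + 1626) - S = 1/(10 + 1626) - 1*(-479/245) = 1/1636 + 479/245 = 783889/400820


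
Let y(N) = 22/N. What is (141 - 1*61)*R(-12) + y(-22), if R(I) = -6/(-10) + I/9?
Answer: -179/3 ≈ -59.667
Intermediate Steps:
R(I) = ⅗ + I/9 (R(I) = -6*(-⅒) + I*(⅑) = ⅗ + I/9)
(141 - 1*61)*R(-12) + y(-22) = (141 - 1*61)*(⅗ + (⅑)*(-12)) + 22/(-22) = (141 - 61)*(⅗ - 4/3) + 22*(-1/22) = 80*(-11/15) - 1 = -176/3 - 1 = -179/3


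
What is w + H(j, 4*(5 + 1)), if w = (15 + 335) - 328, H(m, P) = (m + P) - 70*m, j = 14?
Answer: -920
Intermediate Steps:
H(m, P) = P - 69*m (H(m, P) = (P + m) - 70*m = P - 69*m)
w = 22 (w = 350 - 328 = 22)
w + H(j, 4*(5 + 1)) = 22 + (4*(5 + 1) - 69*14) = 22 + (4*6 - 966) = 22 + (24 - 966) = 22 - 942 = -920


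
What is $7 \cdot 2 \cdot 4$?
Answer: $56$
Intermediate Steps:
$7 \cdot 2 \cdot 4 = 14 \cdot 4 = 56$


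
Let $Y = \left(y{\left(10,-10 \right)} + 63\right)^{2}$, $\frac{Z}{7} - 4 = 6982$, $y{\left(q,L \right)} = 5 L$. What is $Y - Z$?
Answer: $-48733$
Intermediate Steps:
$Z = 48902$ ($Z = 28 + 7 \cdot 6982 = 28 + 48874 = 48902$)
$Y = 169$ ($Y = \left(5 \left(-10\right) + 63\right)^{2} = \left(-50 + 63\right)^{2} = 13^{2} = 169$)
$Y - Z = 169 - 48902 = -48733$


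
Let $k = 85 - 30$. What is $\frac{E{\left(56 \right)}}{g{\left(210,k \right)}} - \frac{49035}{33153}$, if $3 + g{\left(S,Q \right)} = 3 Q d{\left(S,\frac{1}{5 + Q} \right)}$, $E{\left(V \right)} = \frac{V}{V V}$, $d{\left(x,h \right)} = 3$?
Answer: $- \frac{450326389}{304477152} \approx -1.479$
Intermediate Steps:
$k = 55$
$E{\left(V \right)} = \frac{1}{V}$ ($E{\left(V \right)} = \frac{V}{V^{2}} = \frac{1}{V}$)
$g{\left(S,Q \right)} = -3 + 9 Q$ ($g{\left(S,Q \right)} = -3 + 3 Q 3 = -3 + 9 Q$)
$\frac{E{\left(56 \right)}}{g{\left(210,k \right)}} - \frac{49035}{33153} = \frac{1}{56 \left(-3 + 9 \cdot 55\right)} - \frac{49035}{33153} = \frac{1}{56 \left(-3 + 495\right)} - \frac{16345}{11051} = \frac{1}{56 \cdot 492} - \frac{16345}{11051} = \frac{1}{56} \cdot \frac{1}{492} - \frac{16345}{11051} = \frac{1}{27552} - \frac{16345}{11051} = - \frac{450326389}{304477152}$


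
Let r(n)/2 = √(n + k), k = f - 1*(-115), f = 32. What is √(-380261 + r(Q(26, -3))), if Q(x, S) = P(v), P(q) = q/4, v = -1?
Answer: √(-380261 + √587) ≈ 616.63*I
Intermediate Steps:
P(q) = q/4 (P(q) = q*(¼) = q/4)
Q(x, S) = -¼ (Q(x, S) = (¼)*(-1) = -¼)
k = 147 (k = 32 - 1*(-115) = 32 + 115 = 147)
r(n) = 2*√(147 + n) (r(n) = 2*√(n + 147) = 2*√(147 + n))
√(-380261 + r(Q(26, -3))) = √(-380261 + 2*√(147 - ¼)) = √(-380261 + 2*√(587/4)) = √(-380261 + 2*(√587/2)) = √(-380261 + √587)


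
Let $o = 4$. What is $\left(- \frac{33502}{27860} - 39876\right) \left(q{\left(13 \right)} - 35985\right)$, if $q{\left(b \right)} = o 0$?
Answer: $\frac{571122490701}{398} \approx 1.435 \cdot 10^{9}$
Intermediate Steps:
$q{\left(b \right)} = 0$ ($q{\left(b \right)} = 4 \cdot 0 = 0$)
$\left(- \frac{33502}{27860} - 39876\right) \left(q{\left(13 \right)} - 35985\right) = \left(- \frac{33502}{27860} - 39876\right) \left(0 - 35985\right) = \left(\left(-33502\right) \frac{1}{27860} - 39876\right) \left(-35985\right) = \left(- \frac{2393}{1990} - 39876\right) \left(-35985\right) = \left(- \frac{79355633}{1990}\right) \left(-35985\right) = \frac{571122490701}{398}$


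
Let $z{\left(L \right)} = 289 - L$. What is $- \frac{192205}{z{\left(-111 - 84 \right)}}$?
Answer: $- \frac{192205}{484} \approx -397.12$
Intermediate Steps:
$- \frac{192205}{z{\left(-111 - 84 \right)}} = - \frac{192205}{289 - \left(-111 - 84\right)} = - \frac{192205}{289 - -195} = - \frac{192205}{289 + 195} = - \frac{192205}{484}$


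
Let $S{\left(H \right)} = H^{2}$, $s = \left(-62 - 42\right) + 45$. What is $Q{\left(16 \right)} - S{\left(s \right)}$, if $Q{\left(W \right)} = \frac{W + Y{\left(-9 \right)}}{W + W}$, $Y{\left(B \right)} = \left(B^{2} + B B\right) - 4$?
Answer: $- \frac{55609}{16} \approx -3475.6$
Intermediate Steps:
$s = -59$ ($s = -104 + 45 = -59$)
$Y{\left(B \right)} = -4 + 2 B^{2}$ ($Y{\left(B \right)} = \left(B^{2} + B^{2}\right) - 4 = 2 B^{2} - 4 = -4 + 2 B^{2}$)
$Q{\left(W \right)} = \frac{158 + W}{2 W}$ ($Q{\left(W \right)} = \frac{W - \left(4 - 2 \left(-9\right)^{2}\right)}{W + W} = \frac{W + \left(-4 + 2 \cdot 81\right)}{2 W} = \left(W + \left(-4 + 162\right)\right) \frac{1}{2 W} = \left(W + 158\right) \frac{1}{2 W} = \left(158 + W\right) \frac{1}{2 W} = \frac{158 + W}{2 W}$)
$Q{\left(16 \right)} - S{\left(s \right)} = \frac{158 + 16}{2 \cdot 16} - \left(-59\right)^{2} = \frac{1}{2} \cdot \frac{1}{16} \cdot 174 - 3481 = \frac{87}{16} - 3481 = - \frac{55609}{16}$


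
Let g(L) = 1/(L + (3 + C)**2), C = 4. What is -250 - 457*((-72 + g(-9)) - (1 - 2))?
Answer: 1287423/40 ≈ 32186.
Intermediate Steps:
g(L) = 1/(49 + L) (g(L) = 1/(L + (3 + 4)**2) = 1/(L + 7**2) = 1/(L + 49) = 1/(49 + L))
-250 - 457*((-72 + g(-9)) - (1 - 2)) = -250 - 457*((-72 + 1/(49 - 9)) - (1 - 2)) = -250 - 457*((-72 + 1/40) - 1*(-1)) = -250 - 457*((-72 + 1/40) + 1) = -250 - 457*(-2879/40 + 1) = -250 - 457*(-2839/40) = -250 + 1297423/40 = 1287423/40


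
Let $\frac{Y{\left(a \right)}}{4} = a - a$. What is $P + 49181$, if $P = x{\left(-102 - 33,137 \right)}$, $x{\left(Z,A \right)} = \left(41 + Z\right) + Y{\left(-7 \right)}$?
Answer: $49087$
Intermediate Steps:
$Y{\left(a \right)} = 0$ ($Y{\left(a \right)} = 4 \left(a - a\right) = 4 \cdot 0 = 0$)
$x{\left(Z,A \right)} = 41 + Z$ ($x{\left(Z,A \right)} = \left(41 + Z\right) + 0 = 41 + Z$)
$P = -94$ ($P = 41 - 135 = -94$)
$P + 49181 = -94 + 49181 = 49087$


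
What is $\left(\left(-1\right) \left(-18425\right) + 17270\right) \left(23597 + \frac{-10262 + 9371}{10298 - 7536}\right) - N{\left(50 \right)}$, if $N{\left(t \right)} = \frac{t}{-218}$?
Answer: $\frac{253576155926415}{301058} \approx 8.4228 \cdot 10^{8}$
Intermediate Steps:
$N{\left(t \right)} = - \frac{t}{218}$ ($N{\left(t \right)} = t \left(- \frac{1}{218}\right) = - \frac{t}{218}$)
$\left(\left(-1\right) \left(-18425\right) + 17270\right) \left(23597 + \frac{-10262 + 9371}{10298 - 7536}\right) - N{\left(50 \right)} = \left(\left(-1\right) \left(-18425\right) + 17270\right) \left(23597 + \frac{-10262 + 9371}{10298 - 7536}\right) - \left(- \frac{1}{218}\right) 50 = \left(18425 + 17270\right) \left(23597 - \frac{891}{2762}\right) - - \frac{25}{109} = 35695 \left(23597 - \frac{891}{2762}\right) + \frac{25}{109} = 35695 \cdot \frac{65174023}{2762} + \frac{25}{109} = \frac{2326386750985}{2762} + \frac{25}{109} = \frac{253576155926415}{301058}$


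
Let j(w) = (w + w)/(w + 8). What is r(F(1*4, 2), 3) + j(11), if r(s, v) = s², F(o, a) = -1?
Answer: 41/19 ≈ 2.1579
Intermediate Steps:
j(w) = 2*w/(8 + w) (j(w) = (2*w)/(8 + w) = 2*w/(8 + w))
r(F(1*4, 2), 3) + j(11) = (-1)² + 2*11/(8 + 11) = 1 + 2*11/19 = 1 + 2*11*(1/19) = 1 + 22/19 = 41/19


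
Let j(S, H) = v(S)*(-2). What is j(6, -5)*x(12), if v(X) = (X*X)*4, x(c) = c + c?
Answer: -6912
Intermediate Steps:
x(c) = 2*c
v(X) = 4*X² (v(X) = X²*4 = 4*X²)
j(S, H) = -8*S² (j(S, H) = (4*S²)*(-2) = -8*S²)
j(6, -5)*x(12) = (-8*6²)*(2*12) = -8*36*24 = -288*24 = -6912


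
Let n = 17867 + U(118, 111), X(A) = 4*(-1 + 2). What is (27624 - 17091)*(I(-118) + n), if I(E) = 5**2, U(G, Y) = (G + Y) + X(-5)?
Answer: 190910625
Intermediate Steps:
X(A) = 4 (X(A) = 4*1 = 4)
U(G, Y) = 4 + G + Y (U(G, Y) = (G + Y) + 4 = 4 + G + Y)
I(E) = 25
n = 18100 (n = 17867 + (4 + 118 + 111) = 17867 + 233 = 18100)
(27624 - 17091)*(I(-118) + n) = (27624 - 17091)*(25 + 18100) = 10533*18125 = 190910625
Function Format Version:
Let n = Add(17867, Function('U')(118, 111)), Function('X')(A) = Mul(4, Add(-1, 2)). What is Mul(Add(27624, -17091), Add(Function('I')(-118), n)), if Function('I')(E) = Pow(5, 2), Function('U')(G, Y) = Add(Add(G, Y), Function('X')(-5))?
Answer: 190910625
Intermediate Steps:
Function('X')(A) = 4 (Function('X')(A) = Mul(4, 1) = 4)
Function('U')(G, Y) = Add(4, G, Y) (Function('U')(G, Y) = Add(Add(G, Y), 4) = Add(4, G, Y))
Function('I')(E) = 25
n = 18100 (n = Add(17867, Add(4, 118, 111)) = Add(17867, 233) = 18100)
Mul(Add(27624, -17091), Add(Function('I')(-118), n)) = Mul(Add(27624, -17091), Add(25, 18100)) = Mul(10533, 18125) = 190910625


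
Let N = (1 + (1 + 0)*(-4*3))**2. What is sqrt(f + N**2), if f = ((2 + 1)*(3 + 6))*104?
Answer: sqrt(17449) ≈ 132.09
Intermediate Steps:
N = 121 (N = (1 + 1*(-12))**2 = (1 - 12)**2 = (-11)**2 = 121)
f = 2808 (f = (3*9)*104 = 27*104 = 2808)
sqrt(f + N**2) = sqrt(2808 + 121**2) = sqrt(2808 + 14641) = sqrt(17449)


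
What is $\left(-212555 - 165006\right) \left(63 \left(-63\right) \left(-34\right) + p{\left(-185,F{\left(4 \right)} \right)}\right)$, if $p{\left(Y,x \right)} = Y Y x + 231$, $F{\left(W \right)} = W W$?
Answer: $-257789966897$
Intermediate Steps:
$F{\left(W \right)} = W^{2}$
$p{\left(Y,x \right)} = 231 + x Y^{2}$ ($p{\left(Y,x \right)} = Y^{2} x + 231 = x Y^{2} + 231 = 231 + x Y^{2}$)
$\left(-212555 - 165006\right) \left(63 \left(-63\right) \left(-34\right) + p{\left(-185,F{\left(4 \right)} \right)}\right) = \left(-212555 - 165006\right) \left(63 \left(-63\right) \left(-34\right) + \left(231 + 4^{2} \left(-185\right)^{2}\right)\right) = - 377561 \left(\left(-3969\right) \left(-34\right) + \left(231 + 16 \cdot 34225\right)\right) = - 377561 \left(134946 + \left(231 + 547600\right)\right) = - 377561 \left(134946 + 547831\right) = \left(-377561\right) 682777 = -257789966897$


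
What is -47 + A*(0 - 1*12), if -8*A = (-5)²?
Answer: -19/2 ≈ -9.5000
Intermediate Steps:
A = -25/8 (A = -⅛*(-5)² = -⅛*25 = -25/8 ≈ -3.1250)
-47 + A*(0 - 1*12) = -47 - 25*(0 - 1*12)/8 = -47 - 25*(0 - 12)/8 = -47 - 25/8*(-12) = -47 + 75/2 = -19/2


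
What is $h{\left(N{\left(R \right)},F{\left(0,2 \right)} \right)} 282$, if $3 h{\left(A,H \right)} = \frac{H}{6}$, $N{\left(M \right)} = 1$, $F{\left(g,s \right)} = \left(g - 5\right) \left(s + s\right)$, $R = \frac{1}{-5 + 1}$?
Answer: $- \frac{940}{3} \approx -313.33$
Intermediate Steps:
$R = - \frac{1}{4}$ ($R = \frac{1}{-4} = - \frac{1}{4} \approx -0.25$)
$F{\left(g,s \right)} = 2 s \left(-5 + g\right)$ ($F{\left(g,s \right)} = \left(-5 + g\right) 2 s = 2 s \left(-5 + g\right)$)
$h{\left(A,H \right)} = \frac{H}{18}$ ($h{\left(A,H \right)} = \frac{H \frac{1}{6}}{3} = \frac{\frac{1}{6} H}{3} = \frac{H}{18}$)
$h{\left(N{\left(R \right)},F{\left(0,2 \right)} \right)} 282 = \frac{2 \cdot 2 \left(-5 + 0\right)}{18} \cdot 282 = \frac{2 \cdot 2 \left(-5\right)}{18} \cdot 282 = \frac{1}{18} \left(-20\right) 282 = \left(- \frac{10}{9}\right) 282 = - \frac{940}{3}$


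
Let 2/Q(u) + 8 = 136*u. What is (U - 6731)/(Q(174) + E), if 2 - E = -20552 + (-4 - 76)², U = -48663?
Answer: -655200232/167413513 ≈ -3.9137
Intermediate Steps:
Q(u) = 2/(-8 + 136*u)
E = 14154 (E = 2 - (-20552 + (-4 - 76)²) = 2 - (-20552 + (-80)²) = 2 - (-20552 + 6400) = 2 - 1*(-14152) = 2 + 14152 = 14154)
(U - 6731)/(Q(174) + E) = (-48663 - 6731)/(1/(4*(-1 + 17*174)) + 14154) = -55394/(1/(4*(-1 + 2958)) + 14154) = -55394/((¼)/2957 + 14154) = -55394/((¼)*(1/2957) + 14154) = -55394/(1/11828 + 14154) = -55394/167413513/11828 = -55394*11828/167413513 = -655200232/167413513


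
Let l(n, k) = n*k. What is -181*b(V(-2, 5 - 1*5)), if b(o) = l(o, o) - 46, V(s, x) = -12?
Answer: -17738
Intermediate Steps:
l(n, k) = k*n
b(o) = -46 + o² (b(o) = o*o - 46 = o² - 46 = -46 + o²)
-181*b(V(-2, 5 - 1*5)) = -181*(-46 + (-12)²) = -181*(-46 + 144) = -181*98 = -17738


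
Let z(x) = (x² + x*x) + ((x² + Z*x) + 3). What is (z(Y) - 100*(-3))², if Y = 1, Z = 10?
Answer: 99856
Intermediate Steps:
z(x) = 3 + 3*x² + 10*x (z(x) = (x² + x*x) + ((x² + 10*x) + 3) = (x² + x²) + (3 + x² + 10*x) = 2*x² + (3 + x² + 10*x) = 3 + 3*x² + 10*x)
(z(Y) - 100*(-3))² = ((3 + 3*1² + 10*1) - 100*(-3))² = ((3 + 3*1 + 10) + 300)² = ((3 + 3 + 10) + 300)² = (16 + 300)² = 316² = 99856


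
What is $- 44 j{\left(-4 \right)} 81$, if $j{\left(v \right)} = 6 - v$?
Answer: $-35640$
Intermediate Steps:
$- 44 j{\left(-4 \right)} 81 = - 44 \left(6 - -4\right) 81 = - 44 \left(6 + 4\right) 81 = - 44 \cdot 10 \cdot 81 = \left(-44\right) 810 = -35640$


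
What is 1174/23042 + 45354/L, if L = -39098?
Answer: -249786454/225224029 ≈ -1.1091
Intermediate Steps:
1174/23042 + 45354/L = 1174/23042 + 45354/(-39098) = 1174*(1/23042) + 45354*(-1/39098) = 587/11521 - 22677/19549 = -249786454/225224029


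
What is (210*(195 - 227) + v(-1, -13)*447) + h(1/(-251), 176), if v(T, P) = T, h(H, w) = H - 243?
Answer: -1859911/251 ≈ -7410.0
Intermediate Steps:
h(H, w) = -243 + H
(210*(195 - 227) + v(-1, -13)*447) + h(1/(-251), 176) = (210*(195 - 227) - 1*447) + (-243 + 1/(-251)) = (210*(-32) - 447) + (-243 - 1/251) = (-6720 - 447) - 60994/251 = -7167 - 60994/251 = -1859911/251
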